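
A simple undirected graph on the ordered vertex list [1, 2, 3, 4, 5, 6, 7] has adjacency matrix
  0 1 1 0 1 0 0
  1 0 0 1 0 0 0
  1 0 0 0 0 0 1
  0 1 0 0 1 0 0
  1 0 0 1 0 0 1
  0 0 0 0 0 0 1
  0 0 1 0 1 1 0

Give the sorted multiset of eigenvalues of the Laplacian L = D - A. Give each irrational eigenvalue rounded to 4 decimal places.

[0, 0.6086, 1.3820, 2.2271, 3, 3.6180, 5.1642]

Reading degrees in the order [1, 2, 3, 4, 5, 6, 7] gives [3, 2, 2, 2, 3, 1, 3]; set D = diag(3, 2, 2, 2, 3, 1, 3) and form L = D - A. Diagonalising L (or applying a numerical eigensolver to the 7x7 matrix) gives the spectrum above. The single zero eigenvalue shows the graph is connected.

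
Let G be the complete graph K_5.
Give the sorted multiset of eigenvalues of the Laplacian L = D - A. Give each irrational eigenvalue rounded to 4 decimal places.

[0, 5, 5, 5, 5]

The graph has 5 vertices and degree multiset [4, 4, 4, 4, 4]; D is the diagonal matrix of degrees and L = D - A. Since every row of L sums to 0, the all-ones vector is in the kernel and 0 is an eigenvalue. The single zero eigenvalue shows the graph is connected. There is one zero in the spectrum, matching the 1 component.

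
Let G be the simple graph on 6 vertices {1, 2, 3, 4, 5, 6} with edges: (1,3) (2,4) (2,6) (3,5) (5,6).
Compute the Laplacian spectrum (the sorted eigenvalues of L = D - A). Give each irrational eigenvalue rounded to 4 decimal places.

With the vertex order [1, 2, 3, 4, 5, 6], the degrees are [1, 2, 2, 1, 2, 2], giving D = diag(1, 2, 2, 1, 2, 2) and L = D - A. Diagonalising L (or applying a numerical eigensolver to the 6x6 matrix) gives the spectrum above. The single zero eigenvalue shows the graph is connected. There is one zero in the spectrum, matching the 1 component.

[0, 0.2679, 1, 2, 3, 3.7321]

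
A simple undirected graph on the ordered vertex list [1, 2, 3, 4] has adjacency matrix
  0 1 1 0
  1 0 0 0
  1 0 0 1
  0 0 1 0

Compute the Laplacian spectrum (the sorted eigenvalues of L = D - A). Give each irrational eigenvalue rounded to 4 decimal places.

[0, 0.5858, 2, 3.4142]

Each diagonal entry of L is the vertex degree and each off-diagonal entry is -1 where an edge is present, 0 otherwise; in the order [1, 2, 3, 4] the diagonal is [2, 1, 2, 1]. The multiplicity of 0 as a Laplacian eigenvalue equals the number of connected components. The largest eigenvalue, 3.4142, is at most the vertex count 4.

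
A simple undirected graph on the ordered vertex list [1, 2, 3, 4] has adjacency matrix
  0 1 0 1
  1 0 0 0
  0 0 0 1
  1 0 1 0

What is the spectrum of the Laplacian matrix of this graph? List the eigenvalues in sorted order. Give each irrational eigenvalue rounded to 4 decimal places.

With the vertex order [1, 2, 3, 4], the degrees are [2, 1, 1, 2], giving D = diag(2, 1, 1, 2) and L = D - A. Diagonalising L (or applying a numerical eigensolver to the 4x4 matrix) gives the spectrum above.

[0, 0.5858, 2, 3.4142]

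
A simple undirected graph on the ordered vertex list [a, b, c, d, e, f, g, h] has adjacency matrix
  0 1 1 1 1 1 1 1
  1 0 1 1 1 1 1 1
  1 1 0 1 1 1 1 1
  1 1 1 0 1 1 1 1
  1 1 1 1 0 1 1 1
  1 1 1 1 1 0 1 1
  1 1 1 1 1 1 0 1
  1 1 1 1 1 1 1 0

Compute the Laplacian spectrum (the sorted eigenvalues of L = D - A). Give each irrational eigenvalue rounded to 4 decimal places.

Each diagonal entry of L is the vertex degree and each off-diagonal entry is -1 where an edge is present, 0 otherwise; in the order [a, b, c, d, e, f, g, h] the diagonal is [7, 7, 7, 7, 7, 7, 7, 7]. Since every row of L sums to 0, the all-ones vector is in the kernel and 0 is an eigenvalue. The single zero eigenvalue shows the graph is connected. The largest eigenvalue, 8, is at most the vertex count 8.

[0, 8, 8, 8, 8, 8, 8, 8]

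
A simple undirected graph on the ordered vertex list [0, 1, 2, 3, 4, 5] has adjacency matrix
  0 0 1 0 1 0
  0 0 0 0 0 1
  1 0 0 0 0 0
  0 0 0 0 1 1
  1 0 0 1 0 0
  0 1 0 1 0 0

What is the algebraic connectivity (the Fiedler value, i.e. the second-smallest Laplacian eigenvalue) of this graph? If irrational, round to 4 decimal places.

With the vertex order [0, 1, 2, 3, 4, 5], the degrees are [2, 1, 1, 2, 2, 2], giving D = diag(2, 1, 1, 2, 2, 2) and L = D - A. The smallest Laplacian eigenvalue is always 0. The next one, lambda_2 = 0.2679, measures how hard the graph is to disconnect: larger values mean better connectivity. There is one zero in the spectrum, matching the 1 component. The largest eigenvalue, 3.7321, is at most the vertex count 6.

0.2679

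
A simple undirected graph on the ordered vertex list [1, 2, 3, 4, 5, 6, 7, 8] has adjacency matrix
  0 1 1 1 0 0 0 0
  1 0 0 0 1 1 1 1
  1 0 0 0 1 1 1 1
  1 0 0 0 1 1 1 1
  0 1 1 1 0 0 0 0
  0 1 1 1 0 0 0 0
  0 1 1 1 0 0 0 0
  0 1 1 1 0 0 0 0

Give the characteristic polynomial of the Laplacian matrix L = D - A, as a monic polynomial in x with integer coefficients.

x^8 - 30x^7 + 375x^6 - 2540x^5 + 10095x^4 - 23598x^3 + 30105x^2 - 16200x

Each diagonal entry of L is the vertex degree and each off-diagonal entry is -1 where an edge is present, 0 otherwise; in the order [1, 2, 3, 4, 5, 6, 7, 8] the diagonal is [3, 5, 5, 5, 3, 3, 3, 3]. L has integer entries, so p(x) = det(xI - L) has integer coefficients. Expanding the determinant yields x^8 - 30x^7 + 375x^6 - 2540x^5 + 10095x^4 - 23598x^3 + 30105x^2 - 16200x. The constant term is 0 because L is singular (the all-ones vector lies in its kernel). The eigenvalues sum to 30, which equals trace(L) = 2|E|.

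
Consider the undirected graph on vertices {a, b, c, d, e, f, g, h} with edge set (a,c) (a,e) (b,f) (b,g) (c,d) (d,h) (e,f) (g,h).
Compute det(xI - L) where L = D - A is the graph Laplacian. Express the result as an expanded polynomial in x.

x^8 - 16x^7 + 104x^6 - 352x^5 + 660x^4 - 672x^3 + 336x^2 - 64x

Reading degrees in the order [a, b, c, d, e, f, g, h] gives [2, 2, 2, 2, 2, 2, 2, 2]; set D = diag(2, 2, 2, 2, 2, 2, 2, 2) and form L = D - A. Computing det(xI - L) by cofactor expansion (or equivalently via sum-over-permutations) gives x^8 - 16x^7 + 104x^6 - 352x^5 + 660x^4 - 672x^3 + 336x^2 - 64x. The constant term is 0 because L is singular (the all-ones vector lies in its kernel).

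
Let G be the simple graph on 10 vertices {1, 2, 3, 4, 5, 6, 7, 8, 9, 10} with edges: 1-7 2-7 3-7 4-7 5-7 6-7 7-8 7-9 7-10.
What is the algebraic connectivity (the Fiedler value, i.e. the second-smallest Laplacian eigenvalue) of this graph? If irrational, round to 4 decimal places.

1

Each diagonal entry of L is the vertex degree and each off-diagonal entry is -1 where an edge is present, 0 otherwise; in the order [1, 2, 3, 4, 5, 6, 7, 8, 9, 10] the diagonal is [1, 1, 1, 1, 1, 1, 9, 1, 1, 1]. Computing the eigenvalues of L and sorting gives [0, 1, 1, 1, 1, 1, 1, 1, 1, 10]. The Fiedler value lambda_2 = 1 is strictly positive, so the graph is connected. There is one zero in the spectrum, matching the 1 component.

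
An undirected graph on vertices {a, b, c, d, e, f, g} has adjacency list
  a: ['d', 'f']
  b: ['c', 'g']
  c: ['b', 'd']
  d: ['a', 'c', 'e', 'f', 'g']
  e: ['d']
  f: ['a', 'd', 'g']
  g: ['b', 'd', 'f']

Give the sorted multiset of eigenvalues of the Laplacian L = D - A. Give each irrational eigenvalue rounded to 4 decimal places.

Reading degrees in the order [a, b, c, d, e, f, g] gives [2, 2, 2, 5, 1, 3, 3]; set D = diag(2, 2, 2, 5, 1, 3, 3) and form L = D - A. L is symmetric positive semidefinite, so every eigenvalue is real and nonnegative.

[0, 0.8890, 1.1894, 2.3106, 3.0875, 4.3809, 6.1426]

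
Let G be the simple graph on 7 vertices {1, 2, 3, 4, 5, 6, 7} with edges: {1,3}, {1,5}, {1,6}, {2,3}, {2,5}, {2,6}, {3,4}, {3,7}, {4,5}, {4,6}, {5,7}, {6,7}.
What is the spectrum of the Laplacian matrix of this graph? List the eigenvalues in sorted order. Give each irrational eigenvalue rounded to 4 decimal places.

[0, 3, 3, 3, 4, 4, 7]

With the vertex order [1, 2, 3, 4, 5, 6, 7], the degrees are [3, 3, 4, 3, 4, 4, 3], giving D = diag(3, 3, 4, 3, 4, 4, 3) and L = D - A. Since every row of L sums to 0, the all-ones vector is in the kernel and 0 is an eigenvalue. The single zero eigenvalue shows the graph is connected. The largest eigenvalue, 7, is at most the vertex count 7.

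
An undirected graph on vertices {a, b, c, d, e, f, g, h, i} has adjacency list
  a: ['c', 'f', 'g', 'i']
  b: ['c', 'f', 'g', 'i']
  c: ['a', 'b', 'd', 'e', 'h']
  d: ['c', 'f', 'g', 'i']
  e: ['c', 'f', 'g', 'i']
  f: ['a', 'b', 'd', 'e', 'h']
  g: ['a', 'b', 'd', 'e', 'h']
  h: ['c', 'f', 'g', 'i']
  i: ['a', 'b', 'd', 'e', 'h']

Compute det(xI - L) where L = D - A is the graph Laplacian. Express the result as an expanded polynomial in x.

x^9 - 40x^8 + 690x^7 - 6720x^6 + 40485x^5 - 154704x^4 + 366560x^3 - 492800x^2 + 288000x

Each diagonal entry of L is the vertex degree and each off-diagonal entry is -1 where an edge is present, 0 otherwise; in the order [a, b, c, d, e, f, g, h, i] the diagonal is [4, 4, 5, 4, 4, 5, 5, 4, 5]. The eigenvalues of L are [0, 4, 4, 4, 4, 5, 5, 5, 9]; the characteristic polynomial is the product of (x - lambda_i), which multiplies out to x^9 - 40x^8 + 690x^7 - 6720x^6 + 40485x^5 - 154704x^4 + 366560x^3 - 492800x^2 + 288000x. The constant term is 0 because L is singular (the all-ones vector lies in its kernel). There is one zero in the spectrum, matching the 1 component. The eigenvalues sum to 40, which equals trace(L) = 2|E|.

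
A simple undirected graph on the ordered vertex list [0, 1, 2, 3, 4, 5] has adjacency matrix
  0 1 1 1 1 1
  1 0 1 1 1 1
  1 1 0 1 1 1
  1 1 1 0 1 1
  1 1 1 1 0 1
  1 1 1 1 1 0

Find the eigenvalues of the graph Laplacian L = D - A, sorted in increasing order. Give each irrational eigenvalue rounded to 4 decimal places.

With the vertex order [0, 1, 2, 3, 4, 5], the degrees are [5, 5, 5, 5, 5, 5], giving D = diag(5, 5, 5, 5, 5, 5) and L = D - A. Since every row of L sums to 0, the all-ones vector is in the kernel and 0 is an eigenvalue. The single zero eigenvalue shows the graph is connected. By the matrix-tree theorem the graph has (1/6) * product of the nonzero eigenvalues = 1296 spanning trees.

[0, 6, 6, 6, 6, 6]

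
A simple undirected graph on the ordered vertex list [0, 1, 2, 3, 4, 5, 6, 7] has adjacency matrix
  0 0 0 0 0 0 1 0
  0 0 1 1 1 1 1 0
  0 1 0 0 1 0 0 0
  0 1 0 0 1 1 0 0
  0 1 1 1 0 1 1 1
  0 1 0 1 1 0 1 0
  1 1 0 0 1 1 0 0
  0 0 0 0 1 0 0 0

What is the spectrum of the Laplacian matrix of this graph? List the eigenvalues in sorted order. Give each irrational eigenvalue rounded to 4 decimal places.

[0, 0.7680, 1.0917, 2.0803, 3.6455, 5.2722, 6.1001, 7.0423]

Each diagonal entry of L is the vertex degree and each off-diagonal entry is -1 where an edge is present, 0 otherwise; in the order [0, 1, 2, 3, 4, 5, 6, 7] the diagonal is [1, 5, 2, 3, 6, 4, 4, 1]. Since every row of L sums to 0, the all-ones vector is in the kernel and 0 is an eigenvalue. The largest eigenvalue, 7.0423, is at most the vertex count 8. By the matrix-tree theorem the graph has (1/8) * product of the nonzero eigenvalues = 180 spanning trees.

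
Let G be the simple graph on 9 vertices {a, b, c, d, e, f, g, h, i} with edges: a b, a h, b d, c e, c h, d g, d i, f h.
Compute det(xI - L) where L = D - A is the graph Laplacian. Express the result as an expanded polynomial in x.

Each diagonal entry of L is the vertex degree and each off-diagonal entry is -1 where an edge is present, 0 otherwise; in the order [a, b, c, d, e, f, g, h, i] the diagonal is [2, 2, 2, 3, 1, 1, 1, 3, 1]. Computing det(xI - L) by cofactor expansion (or equivalently via sum-over-permutations) gives x^9 - 16x^8 + 103x^7 - 344x^6 + 643x^5 - 678x^4 + 386x^3 - 104x^2 + 9x. The constant term is 0 because L is singular (the all-ones vector lies in its kernel). The largest eigenvalue, 4.4065, is at most the vertex count 9.

x^9 - 16x^8 + 103x^7 - 344x^6 + 643x^5 - 678x^4 + 386x^3 - 104x^2 + 9x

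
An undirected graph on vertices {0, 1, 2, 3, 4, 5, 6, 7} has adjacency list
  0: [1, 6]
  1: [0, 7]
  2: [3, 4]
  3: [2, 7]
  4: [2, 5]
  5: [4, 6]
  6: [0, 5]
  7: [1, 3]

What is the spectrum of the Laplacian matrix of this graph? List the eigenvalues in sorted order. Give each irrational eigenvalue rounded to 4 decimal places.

[0, 0.5858, 0.5858, 2, 2, 3.4142, 3.4142, 4]

Each diagonal entry of L is the vertex degree and each off-diagonal entry is -1 where an edge is present, 0 otherwise; in the order [0, 1, 2, 3, 4, 5, 6, 7] the diagonal is [2, 2, 2, 2, 2, 2, 2, 2]. Since every row of L sums to 0, the all-ones vector is in the kernel and 0 is an eigenvalue. The single zero eigenvalue shows the graph is connected. The eigenvalues sum to 16, which equals trace(L) = 2|E|. The largest eigenvalue, 4, is at most the vertex count 8.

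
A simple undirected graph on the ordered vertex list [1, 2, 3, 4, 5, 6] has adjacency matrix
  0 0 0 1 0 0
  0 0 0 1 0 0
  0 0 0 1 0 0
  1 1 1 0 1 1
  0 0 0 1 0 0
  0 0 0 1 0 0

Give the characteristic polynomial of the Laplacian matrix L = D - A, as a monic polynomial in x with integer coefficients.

x^6 - 10x^5 + 30x^4 - 40x^3 + 25x^2 - 6x

Reading degrees in the order [1, 2, 3, 4, 5, 6] gives [1, 1, 1, 5, 1, 1]; set D = diag(1, 1, 1, 5, 1, 1) and form L = D - A. The eigenvalues of L are [0, 1, 1, 1, 1, 6]; the characteristic polynomial is the product of (x - lambda_i), which multiplies out to x^6 - 10x^5 + 30x^4 - 40x^3 + 25x^2 - 6x. The coefficient of x^5 equals -trace(L) = -10, matching the sum of degrees. By the matrix-tree theorem the graph has (1/6) * product of the nonzero eigenvalues = 1 spanning tree.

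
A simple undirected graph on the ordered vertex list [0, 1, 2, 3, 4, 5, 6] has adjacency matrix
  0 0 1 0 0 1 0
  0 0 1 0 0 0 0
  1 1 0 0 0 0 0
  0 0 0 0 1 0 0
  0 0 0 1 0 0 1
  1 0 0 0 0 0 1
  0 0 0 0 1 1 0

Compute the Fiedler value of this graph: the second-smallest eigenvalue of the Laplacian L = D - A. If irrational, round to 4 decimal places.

0.1981

With the vertex order [0, 1, 2, 3, 4, 5, 6], the degrees are [2, 1, 2, 1, 2, 2, 2], giving D = diag(2, 1, 2, 1, 2, 2, 2) and L = D - A. Computing the eigenvalues of L and sorting gives [0, 0.1981, 0.7530, 1.5550, 2.4450, 3.2470, 3.8019]. The Fiedler value lambda_2 = 0.1981 is strictly positive, so the graph is connected. The largest eigenvalue, 3.8019, is at most the vertex count 7. There is one zero in the spectrum, matching the 1 component.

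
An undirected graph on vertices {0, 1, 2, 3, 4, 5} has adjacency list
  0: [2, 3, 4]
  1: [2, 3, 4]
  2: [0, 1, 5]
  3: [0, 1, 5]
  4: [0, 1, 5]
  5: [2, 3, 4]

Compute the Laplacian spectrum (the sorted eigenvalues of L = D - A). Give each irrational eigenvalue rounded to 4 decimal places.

[0, 3, 3, 3, 3, 6]

With the vertex order [0, 1, 2, 3, 4, 5], the degrees are [3, 3, 3, 3, 3, 3], giving D = diag(3, 3, 3, 3, 3, 3) and L = D - A. The multiplicity of 0 as a Laplacian eigenvalue equals the number of connected components. The single zero eigenvalue shows the graph is connected. By the matrix-tree theorem the graph has (1/6) * product of the nonzero eigenvalues = 81 spanning trees.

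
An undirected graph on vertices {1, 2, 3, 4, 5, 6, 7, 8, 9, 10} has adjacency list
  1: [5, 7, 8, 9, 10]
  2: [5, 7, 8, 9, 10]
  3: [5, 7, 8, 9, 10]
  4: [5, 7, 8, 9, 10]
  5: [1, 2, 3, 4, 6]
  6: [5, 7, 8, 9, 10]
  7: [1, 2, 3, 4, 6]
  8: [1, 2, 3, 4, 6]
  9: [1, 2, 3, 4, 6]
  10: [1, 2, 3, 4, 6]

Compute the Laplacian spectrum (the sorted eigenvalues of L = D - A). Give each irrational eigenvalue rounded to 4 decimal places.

Reading degrees in the order [1, 2, 3, 4, 5, 6, 7, 8, 9, 10] gives [5, 5, 5, 5, 5, 5, 5, 5, 5, 5]; set D = diag(5, 5, 5, 5, 5, 5, 5, 5, 5, 5) and form L = D - A. L is symmetric positive semidefinite, so every eigenvalue is real and nonnegative. The single zero eigenvalue shows the graph is connected. The eigenvalues sum to 50, which equals trace(L) = 2|E|. By the matrix-tree theorem the graph has (1/10) * product of the nonzero eigenvalues = 390625 spanning trees.

[0, 5, 5, 5, 5, 5, 5, 5, 5, 10]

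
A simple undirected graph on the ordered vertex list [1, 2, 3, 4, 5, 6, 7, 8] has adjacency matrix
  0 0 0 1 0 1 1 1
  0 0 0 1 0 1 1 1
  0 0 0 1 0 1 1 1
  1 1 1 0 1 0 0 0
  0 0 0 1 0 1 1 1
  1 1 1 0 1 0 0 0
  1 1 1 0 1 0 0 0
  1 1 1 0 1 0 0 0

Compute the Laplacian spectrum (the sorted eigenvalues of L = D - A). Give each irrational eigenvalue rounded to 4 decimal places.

[0, 4, 4, 4, 4, 4, 4, 8]

Reading degrees in the order [1, 2, 3, 4, 5, 6, 7, 8] gives [4, 4, 4, 4, 4, 4, 4, 4]; set D = diag(4, 4, 4, 4, 4, 4, 4, 4) and form L = D - A. L is symmetric positive semidefinite, so every eigenvalue is real and nonnegative. By the matrix-tree theorem the graph has (1/8) * product of the nonzero eigenvalues = 4096 spanning trees. The eigenvalues sum to 32, which equals trace(L) = 2|E|.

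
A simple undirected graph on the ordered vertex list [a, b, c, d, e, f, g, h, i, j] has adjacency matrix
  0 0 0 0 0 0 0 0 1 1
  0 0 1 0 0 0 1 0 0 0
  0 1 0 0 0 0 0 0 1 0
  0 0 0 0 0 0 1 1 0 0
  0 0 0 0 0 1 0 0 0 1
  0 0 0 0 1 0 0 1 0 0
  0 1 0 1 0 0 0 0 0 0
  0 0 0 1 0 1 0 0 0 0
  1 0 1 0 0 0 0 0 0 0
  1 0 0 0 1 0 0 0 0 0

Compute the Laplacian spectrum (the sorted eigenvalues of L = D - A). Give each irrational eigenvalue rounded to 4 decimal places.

With the vertex order [a, b, c, d, e, f, g, h, i, j], the degrees are [2, 2, 2, 2, 2, 2, 2, 2, 2, 2], giving D = diag(2, 2, 2, 2, 2, 2, 2, 2, 2, 2) and L = D - A. The multiplicity of 0 as a Laplacian eigenvalue equals the number of connected components. The single zero eigenvalue shows the graph is connected. The largest eigenvalue, 4, is at most the vertex count 10.

[0, 0.3820, 0.3820, 1.3820, 1.3820, 2.6180, 2.6180, 3.6180, 3.6180, 4]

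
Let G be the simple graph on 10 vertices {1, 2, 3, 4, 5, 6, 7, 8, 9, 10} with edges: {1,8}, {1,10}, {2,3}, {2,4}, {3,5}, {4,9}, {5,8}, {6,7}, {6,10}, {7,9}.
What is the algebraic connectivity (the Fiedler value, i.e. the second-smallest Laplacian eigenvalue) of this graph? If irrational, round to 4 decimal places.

Each diagonal entry of L is the vertex degree and each off-diagonal entry is -1 where an edge is present, 0 otherwise; in the order [1, 2, 3, 4, 5, 6, 7, 8, 9, 10] the diagonal is [2, 2, 2, 2, 2, 2, 2, 2, 2, 2]. The smallest Laplacian eigenvalue is always 0. The next one, lambda_2 = 0.3820, measures how hard the graph is to disconnect: larger values mean better connectivity. The eigenvalues sum to 20, which equals trace(L) = 2|E|. There is one zero in the spectrum, matching the 1 component.

0.3820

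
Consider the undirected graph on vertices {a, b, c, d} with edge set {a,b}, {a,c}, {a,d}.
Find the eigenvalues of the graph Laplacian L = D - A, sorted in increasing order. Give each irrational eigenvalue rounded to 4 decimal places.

Each diagonal entry of L is the vertex degree and each off-diagonal entry is -1 where an edge is present, 0 otherwise; in the order [a, b, c, d] the diagonal is [3, 1, 1, 1]. The multiplicity of 0 as a Laplacian eigenvalue equals the number of connected components. There is one zero in the spectrum, matching the 1 component.

[0, 1, 1, 4]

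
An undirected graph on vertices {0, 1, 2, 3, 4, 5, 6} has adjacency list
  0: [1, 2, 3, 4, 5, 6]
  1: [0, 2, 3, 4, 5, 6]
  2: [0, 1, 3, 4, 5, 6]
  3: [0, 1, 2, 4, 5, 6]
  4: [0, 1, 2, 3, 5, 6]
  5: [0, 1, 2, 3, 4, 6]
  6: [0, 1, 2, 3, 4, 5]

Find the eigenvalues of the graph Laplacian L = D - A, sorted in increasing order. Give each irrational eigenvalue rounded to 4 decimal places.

[0, 7, 7, 7, 7, 7, 7]

Reading degrees in the order [0, 1, 2, 3, 4, 5, 6] gives [6, 6, 6, 6, 6, 6, 6]; set D = diag(6, 6, 6, 6, 6, 6, 6) and form L = D - A. Since every row of L sums to 0, the all-ones vector is in the kernel and 0 is an eigenvalue. The eigenvalues sum to 42, which equals trace(L) = 2|E|.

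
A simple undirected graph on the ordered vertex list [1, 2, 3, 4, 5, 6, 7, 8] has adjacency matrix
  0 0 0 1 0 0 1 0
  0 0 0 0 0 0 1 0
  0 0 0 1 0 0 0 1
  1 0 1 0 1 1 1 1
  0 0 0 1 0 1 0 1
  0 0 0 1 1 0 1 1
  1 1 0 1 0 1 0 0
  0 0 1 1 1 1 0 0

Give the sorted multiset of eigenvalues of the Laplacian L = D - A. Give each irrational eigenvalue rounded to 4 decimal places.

Each diagonal entry of L is the vertex degree and each off-diagonal entry is -1 where an edge is present, 0 otherwise; in the order [1, 2, 3, 4, 5, 6, 7, 8] the diagonal is [2, 1, 2, 6, 3, 4, 4, 4]. Since every row of L sums to 0, the all-ones vector is in the kernel and 0 is an eigenvalue. There is one zero in the spectrum, matching the 1 component. The largest eigenvalue, 7.0413, is at most the vertex count 8.

[0, 0.7726, 1.6505, 2.1396, 3.9316, 4.8375, 5.6269, 7.0413]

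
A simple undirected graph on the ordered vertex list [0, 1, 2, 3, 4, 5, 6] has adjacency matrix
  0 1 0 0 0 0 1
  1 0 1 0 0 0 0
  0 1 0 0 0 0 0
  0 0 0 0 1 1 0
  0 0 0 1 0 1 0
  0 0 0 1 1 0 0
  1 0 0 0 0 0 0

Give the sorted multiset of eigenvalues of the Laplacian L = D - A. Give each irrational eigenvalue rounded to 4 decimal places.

[0, 0, 0.5858, 2, 3, 3, 3.4142]

Reading degrees in the order [0, 1, 2, 3, 4, 5, 6] gives [2, 2, 1, 2, 2, 2, 1]; set D = diag(2, 2, 1, 2, 2, 2, 1) and form L = D - A. L is symmetric positive semidefinite, so every eigenvalue is real and nonnegative. The 2 zero eigenvalues correspond to the 2 connected components.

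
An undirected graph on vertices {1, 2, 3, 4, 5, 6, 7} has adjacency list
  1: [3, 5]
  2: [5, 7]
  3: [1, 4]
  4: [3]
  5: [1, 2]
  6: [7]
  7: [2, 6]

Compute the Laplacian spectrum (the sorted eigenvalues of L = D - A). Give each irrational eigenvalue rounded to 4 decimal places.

Each diagonal entry of L is the vertex degree and each off-diagonal entry is -1 where an edge is present, 0 otherwise; in the order [1, 2, 3, 4, 5, 6, 7] the diagonal is [2, 2, 2, 1, 2, 1, 2]. L is symmetric positive semidefinite, so every eigenvalue is real and nonnegative. By the matrix-tree theorem the graph has (1/7) * product of the nonzero eigenvalues = 1 spanning tree.

[0, 0.1981, 0.7530, 1.5550, 2.4450, 3.2470, 3.8019]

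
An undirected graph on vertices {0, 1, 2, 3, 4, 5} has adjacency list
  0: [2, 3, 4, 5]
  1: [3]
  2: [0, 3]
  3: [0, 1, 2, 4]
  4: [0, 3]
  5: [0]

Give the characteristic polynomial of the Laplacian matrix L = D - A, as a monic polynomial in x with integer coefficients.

With the vertex order [0, 1, 2, 3, 4, 5], the degrees are [4, 1, 2, 4, 2, 1], giving D = diag(4, 1, 2, 4, 2, 1) and L = D - A. L has integer entries, so p(x) = det(xI - L) has integer coefficients. Expanding the determinant yields x^6 - 14x^5 + 70x^4 - 152x^3 + 144x^2 - 48x. The coefficient of x^5 equals -trace(L) = -14, matching the sum of degrees. By the matrix-tree theorem the graph has (1/6) * product of the nonzero eigenvalues = 8 spanning trees.

x^6 - 14x^5 + 70x^4 - 152x^3 + 144x^2 - 48x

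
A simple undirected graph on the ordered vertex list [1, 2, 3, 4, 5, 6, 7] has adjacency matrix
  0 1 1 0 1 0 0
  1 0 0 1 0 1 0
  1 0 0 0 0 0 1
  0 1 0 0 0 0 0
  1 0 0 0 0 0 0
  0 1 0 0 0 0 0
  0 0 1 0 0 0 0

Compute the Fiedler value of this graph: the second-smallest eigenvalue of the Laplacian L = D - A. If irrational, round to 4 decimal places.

Each diagonal entry of L is the vertex degree and each off-diagonal entry is -1 where an edge is present, 0 otherwise; in the order [1, 2, 3, 4, 5, 6, 7] the diagonal is [3, 3, 2, 1, 1, 1, 1]. The sorted Laplacian eigenvalues are [0, 0.3217, 0.6802, 1, 2.1397, 3.2297, 4.6287]; the algebraic connectivity is the second entry, 0.3217.

0.3217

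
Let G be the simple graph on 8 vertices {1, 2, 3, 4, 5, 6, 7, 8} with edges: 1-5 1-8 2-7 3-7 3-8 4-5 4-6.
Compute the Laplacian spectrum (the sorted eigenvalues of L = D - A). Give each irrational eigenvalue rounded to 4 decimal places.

Reading degrees in the order [1, 2, 3, 4, 5, 6, 7, 8] gives [2, 1, 2, 2, 2, 1, 2, 2]; set D = diag(2, 1, 2, 2, 2, 1, 2, 2) and form L = D - A. Diagonalising L (or applying a numerical eigensolver to the 8x8 matrix) gives the spectrum above. The single zero eigenvalue shows the graph is connected. The eigenvalues sum to 14, which equals trace(L) = 2|E|. There is one zero in the spectrum, matching the 1 component.

[0, 0.1522, 0.5858, 1.2346, 2, 2.7654, 3.4142, 3.8478]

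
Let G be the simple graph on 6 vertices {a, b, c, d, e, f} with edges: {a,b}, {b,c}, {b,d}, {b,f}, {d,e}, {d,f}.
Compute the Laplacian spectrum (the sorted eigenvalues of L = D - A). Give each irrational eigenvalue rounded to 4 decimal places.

[0, 0.6314, 1, 1.4738, 3.7877, 5.1071]

Each diagonal entry of L is the vertex degree and each off-diagonal entry is -1 where an edge is present, 0 otherwise; in the order [a, b, c, d, e, f] the diagonal is [1, 4, 1, 3, 1, 2]. L is symmetric positive semidefinite, so every eigenvalue is real and nonnegative. The largest eigenvalue, 5.1071, is at most the vertex count 6. The eigenvalues sum to 12, which equals trace(L) = 2|E|.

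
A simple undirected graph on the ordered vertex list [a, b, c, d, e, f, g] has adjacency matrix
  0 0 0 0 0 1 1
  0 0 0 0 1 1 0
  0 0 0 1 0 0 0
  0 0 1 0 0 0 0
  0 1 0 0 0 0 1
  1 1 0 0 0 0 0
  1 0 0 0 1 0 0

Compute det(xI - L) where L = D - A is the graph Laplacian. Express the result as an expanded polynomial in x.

x^7 - 12x^6 + 55x^5 - 120x^4 + 125x^3 - 50x^2

With the vertex order [a, b, c, d, e, f, g], the degrees are [2, 2, 1, 1, 2, 2, 2], giving D = diag(2, 2, 1, 1, 2, 2, 2) and L = D - A. L has integer entries, so p(x) = det(xI - L) has integer coefficients. Expanding the determinant yields x^7 - 12x^6 + 55x^5 - 120x^4 + 125x^3 - 50x^2. Since p(0) = det(-L) = 0, x divides p(x). There are 2 zeros in the spectrum, matching the 2 components.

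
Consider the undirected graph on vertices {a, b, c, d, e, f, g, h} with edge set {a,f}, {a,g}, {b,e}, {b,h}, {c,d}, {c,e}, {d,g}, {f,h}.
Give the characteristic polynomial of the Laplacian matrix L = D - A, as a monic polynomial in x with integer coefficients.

Each diagonal entry of L is the vertex degree and each off-diagonal entry is -1 where an edge is present, 0 otherwise; in the order [a, b, c, d, e, f, g, h] the diagonal is [2, 2, 2, 2, 2, 2, 2, 2]. Computing det(xI - L) by cofactor expansion (or equivalently via sum-over-permutations) gives x^8 - 16x^7 + 104x^6 - 352x^5 + 660x^4 - 672x^3 + 336x^2 - 64x. The constant term is 0 because L is singular (the all-ones vector lies in its kernel).

x^8 - 16x^7 + 104x^6 - 352x^5 + 660x^4 - 672x^3 + 336x^2 - 64x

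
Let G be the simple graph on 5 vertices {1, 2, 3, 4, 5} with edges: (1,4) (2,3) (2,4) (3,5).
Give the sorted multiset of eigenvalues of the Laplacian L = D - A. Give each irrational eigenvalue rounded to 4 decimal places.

Each diagonal entry of L is the vertex degree and each off-diagonal entry is -1 where an edge is present, 0 otherwise; in the order [1, 2, 3, 4, 5] the diagonal is [1, 2, 2, 2, 1]. Since every row of L sums to 0, the all-ones vector is in the kernel and 0 is an eigenvalue. By the matrix-tree theorem the graph has (1/5) * product of the nonzero eigenvalues = 1 spanning tree.

[0, 0.3820, 1.3820, 2.6180, 3.6180]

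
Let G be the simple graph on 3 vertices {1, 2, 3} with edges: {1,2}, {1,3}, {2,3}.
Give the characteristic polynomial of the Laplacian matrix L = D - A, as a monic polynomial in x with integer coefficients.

x^3 - 6x^2 + 9x

Each diagonal entry of L is the vertex degree and each off-diagonal entry is -1 where an edge is present, 0 otherwise; in the order [1, 2, 3] the diagonal is [2, 2, 2]. The eigenvalues of L are [0, 3, 3]; the characteristic polynomial is the product of (x - lambda_i), which multiplies out to x^3 - 6x^2 + 9x. Since p(0) = det(-L) = 0, x divides p(x). There is one zero in the spectrum, matching the 1 component. The largest eigenvalue, 3, is at most the vertex count 3.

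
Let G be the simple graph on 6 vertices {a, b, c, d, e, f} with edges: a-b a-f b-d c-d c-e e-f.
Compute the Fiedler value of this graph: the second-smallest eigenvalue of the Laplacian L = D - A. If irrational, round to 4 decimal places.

1

Reading degrees in the order [a, b, c, d, e, f] gives [2, 2, 2, 2, 2, 2]; set D = diag(2, 2, 2, 2, 2, 2) and form L = D - A. Computing the eigenvalues of L and sorting gives [0, 1, 1, 3, 3, 4]. The Fiedler value lambda_2 = 1 is strictly positive, so the graph is connected. The largest eigenvalue, 4, is at most the vertex count 6.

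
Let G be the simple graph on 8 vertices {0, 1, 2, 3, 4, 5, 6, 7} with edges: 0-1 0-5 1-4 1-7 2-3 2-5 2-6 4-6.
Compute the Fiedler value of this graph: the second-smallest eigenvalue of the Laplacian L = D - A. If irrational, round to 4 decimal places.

Each diagonal entry of L is the vertex degree and each off-diagonal entry is -1 where an edge is present, 0 otherwise; in the order [0, 1, 2, 3, 4, 5, 6, 7] the diagonal is [2, 3, 3, 1, 2, 2, 2, 1]. Computing the eigenvalues of L and sorting gives [0, 0.4384, 1, 1, 2, 3, 4, 4.5616]. The Fiedler value lambda_2 = 0.4384 is strictly positive, so the graph is connected.

0.4384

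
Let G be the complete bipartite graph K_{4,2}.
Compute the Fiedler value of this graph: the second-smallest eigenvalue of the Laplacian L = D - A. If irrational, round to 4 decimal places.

2

The graph has 6 vertices and degree multiset [4, 4, 2, 2, 2, 2]; D is the diagonal matrix of degrees and L = D - A. The smallest Laplacian eigenvalue is always 0. The next one, lambda_2 = 2, measures how hard the graph is to disconnect: larger values mean better connectivity. There is one zero in the spectrum, matching the 1 component.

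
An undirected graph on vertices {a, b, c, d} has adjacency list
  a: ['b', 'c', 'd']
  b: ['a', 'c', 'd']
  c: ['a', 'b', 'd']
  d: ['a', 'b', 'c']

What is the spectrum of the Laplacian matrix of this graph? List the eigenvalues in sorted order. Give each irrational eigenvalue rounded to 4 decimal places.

With the vertex order [a, b, c, d], the degrees are [3, 3, 3, 3], giving D = diag(3, 3, 3, 3) and L = D - A. L is symmetric positive semidefinite, so every eigenvalue is real and nonnegative. The single zero eigenvalue shows the graph is connected. There is one zero in the spectrum, matching the 1 component. The largest eigenvalue, 4, is at most the vertex count 4.

[0, 4, 4, 4]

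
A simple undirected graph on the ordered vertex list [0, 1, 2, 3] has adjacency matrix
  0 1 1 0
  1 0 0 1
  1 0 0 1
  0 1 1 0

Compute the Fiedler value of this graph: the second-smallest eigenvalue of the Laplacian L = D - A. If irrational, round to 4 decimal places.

Each diagonal entry of L is the vertex degree and each off-diagonal entry is -1 where an edge is present, 0 otherwise; in the order [0, 1, 2, 3] the diagonal is [2, 2, 2, 2]. Computing the eigenvalues of L and sorting gives [0, 2, 2, 4]. The Fiedler value lambda_2 = 2 is strictly positive, so the graph is connected. By the matrix-tree theorem the graph has (1/4) * product of the nonzero eigenvalues = 4 spanning trees.

2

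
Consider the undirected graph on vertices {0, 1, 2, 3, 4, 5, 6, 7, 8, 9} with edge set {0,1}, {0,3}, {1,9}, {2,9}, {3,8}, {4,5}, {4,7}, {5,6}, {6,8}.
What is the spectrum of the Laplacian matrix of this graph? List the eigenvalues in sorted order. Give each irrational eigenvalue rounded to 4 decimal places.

Reading degrees in the order [0, 1, 2, 3, 4, 5, 6, 7, 8, 9] gives [2, 2, 1, 2, 2, 2, 2, 1, 2, 2]; set D = diag(2, 2, 1, 2, 2, 2, 2, 1, 2, 2) and form L = D - A. Diagonalising L (or applying a numerical eigensolver to the 10x10 matrix) gives the spectrum above. The single zero eigenvalue shows the graph is connected. By the matrix-tree theorem the graph has (1/10) * product of the nonzero eigenvalues = 1 spanning tree. The eigenvalues sum to 18, which equals trace(L) = 2|E|.

[0, 0.0979, 0.3820, 0.8244, 1.3820, 2, 2.6180, 3.1756, 3.6180, 3.9021]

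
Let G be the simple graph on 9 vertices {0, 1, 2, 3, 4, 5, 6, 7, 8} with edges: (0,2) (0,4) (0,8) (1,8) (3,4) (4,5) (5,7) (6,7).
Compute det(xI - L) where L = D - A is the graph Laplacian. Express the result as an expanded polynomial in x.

Reading degrees in the order [0, 1, 2, 3, 4, 5, 6, 7, 8] gives [3, 1, 1, 1, 3, 2, 1, 2, 2]; set D = diag(3, 1, 1, 1, 3, 2, 1, 2, 2) and form L = D - A. L has integer entries, so p(x) = det(xI - L) has integer coefficients. Expanding the determinant yields x^9 - 16x^8 + 103x^7 - 344x^6 + 641x^5 - 668x^4 + 371x^3 - 98x^2 + 9x. The constant term is 0 because L is singular (the all-ones vector lies in its kernel). There is one zero in the spectrum, matching the 1 component.

x^9 - 16x^8 + 103x^7 - 344x^6 + 641x^5 - 668x^4 + 371x^3 - 98x^2 + 9x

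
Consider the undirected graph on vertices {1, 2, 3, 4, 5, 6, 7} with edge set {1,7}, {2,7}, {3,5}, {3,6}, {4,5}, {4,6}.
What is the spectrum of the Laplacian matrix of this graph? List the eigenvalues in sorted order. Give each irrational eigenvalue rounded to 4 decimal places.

[0, 0, 1, 2, 2, 3, 4]

Each diagonal entry of L is the vertex degree and each off-diagonal entry is -1 where an edge is present, 0 otherwise; in the order [1, 2, 3, 4, 5, 6, 7] the diagonal is [1, 1, 2, 2, 2, 2, 2]. Since every row of L sums to 0, the all-ones vector is in the kernel and 0 is an eigenvalue. The 2 zero eigenvalues correspond to the 2 connected components.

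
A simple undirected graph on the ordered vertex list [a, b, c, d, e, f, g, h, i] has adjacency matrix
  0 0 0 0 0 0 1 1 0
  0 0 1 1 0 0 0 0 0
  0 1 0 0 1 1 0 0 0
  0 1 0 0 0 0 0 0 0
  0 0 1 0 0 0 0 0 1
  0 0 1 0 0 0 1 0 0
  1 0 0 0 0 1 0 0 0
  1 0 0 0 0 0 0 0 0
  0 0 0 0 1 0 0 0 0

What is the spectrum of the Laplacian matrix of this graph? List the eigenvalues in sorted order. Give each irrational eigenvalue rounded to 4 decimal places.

[0, 0.1708, 0.3820, 0.8503, 1.6761, 2.4165, 2.6180, 3.4421, 4.4442]

Each diagonal entry of L is the vertex degree and each off-diagonal entry is -1 where an edge is present, 0 otherwise; in the order [a, b, c, d, e, f, g, h, i] the diagonal is [2, 2, 3, 1, 2, 2, 2, 1, 1]. L is symmetric positive semidefinite, so every eigenvalue is real and nonnegative. The single zero eigenvalue shows the graph is connected. The eigenvalues sum to 16, which equals trace(L) = 2|E|. The largest eigenvalue, 4.4442, is at most the vertex count 9.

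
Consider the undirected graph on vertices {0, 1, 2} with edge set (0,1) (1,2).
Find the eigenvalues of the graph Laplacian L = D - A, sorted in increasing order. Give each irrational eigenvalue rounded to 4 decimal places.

With the vertex order [0, 1, 2], the degrees are [1, 2, 1], giving D = diag(1, 2, 1) and L = D - A. Diagonalising L (or applying a numerical eigensolver to the 3x3 matrix) gives the spectrum above.

[0, 1, 3]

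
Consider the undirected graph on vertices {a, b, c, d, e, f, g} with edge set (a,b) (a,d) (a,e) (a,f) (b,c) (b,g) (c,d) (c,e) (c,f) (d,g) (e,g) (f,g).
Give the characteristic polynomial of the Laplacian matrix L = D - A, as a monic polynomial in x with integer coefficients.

x^7 - 24x^6 + 234x^5 - 1192x^4 + 3357x^3 - 4968x^2 + 3024x

Each diagonal entry of L is the vertex degree and each off-diagonal entry is -1 where an edge is present, 0 otherwise; in the order [a, b, c, d, e, f, g] the diagonal is [4, 3, 4, 3, 3, 3, 4]. L has integer entries, so p(x) = det(xI - L) has integer coefficients. Expanding the determinant yields x^7 - 24x^6 + 234x^5 - 1192x^4 + 3357x^3 - 4968x^2 + 3024x. Since p(0) = det(-L) = 0, x divides p(x). By the matrix-tree theorem the graph has (1/7) * product of the nonzero eigenvalues = 432 spanning trees.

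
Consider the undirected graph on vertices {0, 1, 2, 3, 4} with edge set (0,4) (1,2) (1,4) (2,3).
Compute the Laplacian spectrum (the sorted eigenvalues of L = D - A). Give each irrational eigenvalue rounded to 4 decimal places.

With the vertex order [0, 1, 2, 3, 4], the degrees are [1, 2, 2, 1, 2], giving D = diag(1, 2, 2, 1, 2) and L = D - A. Since every row of L sums to 0, the all-ones vector is in the kernel and 0 is an eigenvalue. The single zero eigenvalue shows the graph is connected. The eigenvalues sum to 8, which equals trace(L) = 2|E|.

[0, 0.3820, 1.3820, 2.6180, 3.6180]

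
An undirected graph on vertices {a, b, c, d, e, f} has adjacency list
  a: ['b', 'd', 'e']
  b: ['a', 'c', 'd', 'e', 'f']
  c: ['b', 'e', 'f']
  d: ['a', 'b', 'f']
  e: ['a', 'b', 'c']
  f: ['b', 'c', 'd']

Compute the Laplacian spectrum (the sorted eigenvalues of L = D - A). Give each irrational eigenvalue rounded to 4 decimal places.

With the vertex order [a, b, c, d, e, f], the degrees are [3, 5, 3, 3, 3, 3], giving D = diag(3, 5, 3, 3, 3, 3) and L = D - A. L is symmetric positive semidefinite, so every eigenvalue is real and nonnegative. The single zero eigenvalue shows the graph is connected.

[0, 2.3820, 2.3820, 4.6180, 4.6180, 6]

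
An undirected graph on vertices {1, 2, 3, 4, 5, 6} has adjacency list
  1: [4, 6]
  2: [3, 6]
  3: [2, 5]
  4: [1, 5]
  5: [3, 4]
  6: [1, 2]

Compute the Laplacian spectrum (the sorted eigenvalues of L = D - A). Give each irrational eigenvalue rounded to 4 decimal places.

Each diagonal entry of L is the vertex degree and each off-diagonal entry is -1 where an edge is present, 0 otherwise; in the order [1, 2, 3, 4, 5, 6] the diagonal is [2, 2, 2, 2, 2, 2]. The multiplicity of 0 as a Laplacian eigenvalue equals the number of connected components. The single zero eigenvalue shows the graph is connected. There is one zero in the spectrum, matching the 1 component. The largest eigenvalue, 4, is at most the vertex count 6.

[0, 1, 1, 3, 3, 4]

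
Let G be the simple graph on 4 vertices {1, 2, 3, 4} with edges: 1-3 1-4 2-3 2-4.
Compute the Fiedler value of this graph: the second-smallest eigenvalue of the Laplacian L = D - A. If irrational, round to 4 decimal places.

2

With the vertex order [1, 2, 3, 4], the degrees are [2, 2, 2, 2], giving D = diag(2, 2, 2, 2) and L = D - A. The smallest Laplacian eigenvalue is always 0. The next one, lambda_2 = 2, measures how hard the graph is to disconnect: larger values mean better connectivity. The largest eigenvalue, 4, is at most the vertex count 4.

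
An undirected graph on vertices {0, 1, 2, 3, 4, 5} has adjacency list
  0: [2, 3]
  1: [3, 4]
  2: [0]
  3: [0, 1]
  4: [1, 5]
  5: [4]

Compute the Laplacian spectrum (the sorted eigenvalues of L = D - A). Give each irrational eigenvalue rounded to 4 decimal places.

[0, 0.2679, 1, 2, 3, 3.7321]

Reading degrees in the order [0, 1, 2, 3, 4, 5] gives [2, 2, 1, 2, 2, 1]; set D = diag(2, 2, 1, 2, 2, 1) and form L = D - A. The multiplicity of 0 as a Laplacian eigenvalue equals the number of connected components. The eigenvalues sum to 10, which equals trace(L) = 2|E|. The largest eigenvalue, 3.7321, is at most the vertex count 6.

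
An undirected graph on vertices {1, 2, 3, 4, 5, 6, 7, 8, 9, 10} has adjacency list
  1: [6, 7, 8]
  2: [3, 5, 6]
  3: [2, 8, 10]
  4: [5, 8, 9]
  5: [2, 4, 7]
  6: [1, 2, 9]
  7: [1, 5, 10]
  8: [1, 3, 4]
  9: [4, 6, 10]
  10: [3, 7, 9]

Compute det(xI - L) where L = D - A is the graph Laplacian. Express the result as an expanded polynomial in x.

Each diagonal entry of L is the vertex degree and each off-diagonal entry is -1 where an edge is present, 0 otherwise; in the order [1, 2, 3, 4, 5, 6, 7, 8, 9, 10] the diagonal is [3, 3, 3, 3, 3, 3, 3, 3, 3, 3]. L has integer entries, so p(x) = det(xI - L) has integer coefficients. Expanding the determinant yields x^10 - 30x^9 + 390x^8 - 2880x^7 + 13305x^6 - 39882x^5 + 77640x^4 - 94800x^3 + 66000x^2 - 20000x. Since p(0) = det(-L) = 0, x divides p(x). There is one zero in the spectrum, matching the 1 component.

x^10 - 30x^9 + 390x^8 - 2880x^7 + 13305x^6 - 39882x^5 + 77640x^4 - 94800x^3 + 66000x^2 - 20000x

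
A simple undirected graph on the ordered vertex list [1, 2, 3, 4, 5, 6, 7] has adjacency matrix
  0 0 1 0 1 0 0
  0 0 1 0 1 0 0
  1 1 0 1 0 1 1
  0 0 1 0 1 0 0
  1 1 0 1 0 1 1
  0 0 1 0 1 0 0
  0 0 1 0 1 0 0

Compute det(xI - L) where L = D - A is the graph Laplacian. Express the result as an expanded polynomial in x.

x^7 - 20x^6 + 155x^5 - 600x^4 + 1240x^3 - 1312x^2 + 560x

Reading degrees in the order [1, 2, 3, 4, 5, 6, 7] gives [2, 2, 5, 2, 5, 2, 2]; set D = diag(2, 2, 5, 2, 5, 2, 2) and form L = D - A. L has integer entries, so p(x) = det(xI - L) has integer coefficients. Expanding the determinant yields x^7 - 20x^6 + 155x^5 - 600x^4 + 1240x^3 - 1312x^2 + 560x. The constant term is 0 because L is singular (the all-ones vector lies in its kernel). The largest eigenvalue, 7, is at most the vertex count 7.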